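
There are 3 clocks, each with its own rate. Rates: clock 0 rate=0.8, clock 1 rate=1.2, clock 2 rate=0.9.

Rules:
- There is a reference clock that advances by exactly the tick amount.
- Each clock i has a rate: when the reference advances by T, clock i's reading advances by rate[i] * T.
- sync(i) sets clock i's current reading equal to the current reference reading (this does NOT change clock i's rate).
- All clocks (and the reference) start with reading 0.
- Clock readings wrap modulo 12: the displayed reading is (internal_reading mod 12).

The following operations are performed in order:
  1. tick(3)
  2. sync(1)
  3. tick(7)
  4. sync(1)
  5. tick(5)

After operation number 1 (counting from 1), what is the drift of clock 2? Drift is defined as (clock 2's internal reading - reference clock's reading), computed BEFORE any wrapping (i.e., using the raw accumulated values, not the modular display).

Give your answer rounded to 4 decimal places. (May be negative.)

After op 1 tick(3): ref=3.0000 raw=[2.4000 3.6000 2.7000]
Drift of clock 2 after op 1: 2.7000 - 3.0000 = -0.3000

Answer: -0.3000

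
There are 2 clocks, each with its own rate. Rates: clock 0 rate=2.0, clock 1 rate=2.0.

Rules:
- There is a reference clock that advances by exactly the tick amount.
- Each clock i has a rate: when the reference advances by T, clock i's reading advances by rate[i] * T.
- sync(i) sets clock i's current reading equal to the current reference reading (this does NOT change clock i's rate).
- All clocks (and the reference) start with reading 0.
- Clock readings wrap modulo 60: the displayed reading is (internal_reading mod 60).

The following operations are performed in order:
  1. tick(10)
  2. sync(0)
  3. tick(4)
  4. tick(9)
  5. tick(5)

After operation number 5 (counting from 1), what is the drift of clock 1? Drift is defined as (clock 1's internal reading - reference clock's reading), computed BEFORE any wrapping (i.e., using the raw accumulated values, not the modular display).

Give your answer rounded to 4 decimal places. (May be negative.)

Answer: 28.0000

Derivation:
After op 1 tick(10): ref=10.0000 raw=[20.0000 20.0000]
After op 2 sync(0): ref=10.0000 raw=[10.0000 20.0000]
After op 3 tick(4): ref=14.0000 raw=[18.0000 28.0000]
After op 4 tick(9): ref=23.0000 raw=[36.0000 46.0000]
After op 5 tick(5): ref=28.0000 raw=[46.0000 56.0000]
Drift of clock 1 after op 5: 56.0000 - 28.0000 = 28.0000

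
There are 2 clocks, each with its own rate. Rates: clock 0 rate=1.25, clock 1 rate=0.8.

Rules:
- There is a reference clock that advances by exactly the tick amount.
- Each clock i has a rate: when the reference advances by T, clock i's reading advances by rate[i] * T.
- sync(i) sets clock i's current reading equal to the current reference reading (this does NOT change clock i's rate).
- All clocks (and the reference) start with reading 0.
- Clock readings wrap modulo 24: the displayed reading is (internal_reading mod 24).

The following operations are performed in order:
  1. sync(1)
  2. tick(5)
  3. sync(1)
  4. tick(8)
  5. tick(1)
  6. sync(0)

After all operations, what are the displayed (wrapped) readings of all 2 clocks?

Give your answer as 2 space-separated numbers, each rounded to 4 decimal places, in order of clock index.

Answer: 14.0000 12.2000

Derivation:
After op 1 sync(1): ref=0.0000 raw=[0.0000 0.0000]
After op 2 tick(5): ref=5.0000 raw=[6.2500 4.0000]
After op 3 sync(1): ref=5.0000 raw=[6.2500 5.0000]
After op 4 tick(8): ref=13.0000 raw=[16.2500 11.4000]
After op 5 tick(1): ref=14.0000 raw=[17.5000 12.2000]
After op 6 sync(0): ref=14.0000 raw=[14.0000 12.2000]
Wrap final raw readings (mod 24): 14.0000 mod 24 = 14.0000; 12.2000 mod 24 = 12.2000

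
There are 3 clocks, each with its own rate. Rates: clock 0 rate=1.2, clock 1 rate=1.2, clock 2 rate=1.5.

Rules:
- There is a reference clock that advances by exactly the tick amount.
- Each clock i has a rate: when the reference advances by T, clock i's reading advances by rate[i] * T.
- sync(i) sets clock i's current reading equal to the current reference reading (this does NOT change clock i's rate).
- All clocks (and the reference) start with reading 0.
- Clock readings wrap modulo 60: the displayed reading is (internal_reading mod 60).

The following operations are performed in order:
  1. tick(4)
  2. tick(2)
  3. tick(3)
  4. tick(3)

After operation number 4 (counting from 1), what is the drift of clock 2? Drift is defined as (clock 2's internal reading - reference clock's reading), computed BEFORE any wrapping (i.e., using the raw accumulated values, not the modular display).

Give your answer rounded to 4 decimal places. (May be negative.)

Answer: 6.0000

Derivation:
After op 1 tick(4): ref=4.0000 raw=[4.8000 4.8000 6.0000]
After op 2 tick(2): ref=6.0000 raw=[7.2000 7.2000 9.0000]
After op 3 tick(3): ref=9.0000 raw=[10.8000 10.8000 13.5000]
After op 4 tick(3): ref=12.0000 raw=[14.4000 14.4000 18.0000]
Drift of clock 2 after op 4: 18.0000 - 12.0000 = 6.0000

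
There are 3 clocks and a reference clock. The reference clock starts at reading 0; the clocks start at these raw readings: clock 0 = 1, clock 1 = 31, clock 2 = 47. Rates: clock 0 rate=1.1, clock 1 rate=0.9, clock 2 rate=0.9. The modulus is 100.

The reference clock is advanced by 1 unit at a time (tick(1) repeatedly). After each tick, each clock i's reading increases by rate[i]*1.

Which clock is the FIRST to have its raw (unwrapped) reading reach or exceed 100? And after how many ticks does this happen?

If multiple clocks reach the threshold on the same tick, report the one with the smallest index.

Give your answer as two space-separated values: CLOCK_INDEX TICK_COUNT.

Answer: 2 59

Derivation:
clock 0: start=1, rate=1.1, needs 100-1 = 99; ticks = ceil(99/1.1) = ceil(90.0000) = 90; reading at tick 90 = 1 + 1.1*90 = 100.0000
clock 1: start=31, rate=0.9, needs 100-31 = 69; ticks = ceil(69/0.9) = ceil(76.6667) = 77; reading at tick 77 = 31 + 0.9*77 = 100.3000
clock 2: start=47, rate=0.9, needs 100-47 = 53; ticks = ceil(53/0.9) = ceil(58.8889) = 59; reading at tick 59 = 47 + 0.9*59 = 100.1000
Minimum tick count = 59; winners = [2]; smallest index = 2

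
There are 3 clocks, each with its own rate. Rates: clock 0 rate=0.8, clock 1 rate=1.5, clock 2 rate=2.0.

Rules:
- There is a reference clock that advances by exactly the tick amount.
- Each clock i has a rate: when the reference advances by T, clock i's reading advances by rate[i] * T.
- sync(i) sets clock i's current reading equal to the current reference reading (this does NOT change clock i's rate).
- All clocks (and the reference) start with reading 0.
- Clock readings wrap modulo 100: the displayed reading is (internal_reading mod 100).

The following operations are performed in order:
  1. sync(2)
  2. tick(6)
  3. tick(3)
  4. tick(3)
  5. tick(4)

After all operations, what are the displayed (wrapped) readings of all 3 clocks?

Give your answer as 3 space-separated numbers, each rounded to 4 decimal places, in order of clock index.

Answer: 12.8000 24.0000 32.0000

Derivation:
After op 1 sync(2): ref=0.0000 raw=[0.0000 0.0000 0.0000]
After op 2 tick(6): ref=6.0000 raw=[4.8000 9.0000 12.0000]
After op 3 tick(3): ref=9.0000 raw=[7.2000 13.5000 18.0000]
After op 4 tick(3): ref=12.0000 raw=[9.6000 18.0000 24.0000]
After op 5 tick(4): ref=16.0000 raw=[12.8000 24.0000 32.0000]
Wrap final raw readings (mod 100): 12.8000 mod 100 = 12.8000; 24.0000 mod 100 = 24.0000; 32.0000 mod 100 = 32.0000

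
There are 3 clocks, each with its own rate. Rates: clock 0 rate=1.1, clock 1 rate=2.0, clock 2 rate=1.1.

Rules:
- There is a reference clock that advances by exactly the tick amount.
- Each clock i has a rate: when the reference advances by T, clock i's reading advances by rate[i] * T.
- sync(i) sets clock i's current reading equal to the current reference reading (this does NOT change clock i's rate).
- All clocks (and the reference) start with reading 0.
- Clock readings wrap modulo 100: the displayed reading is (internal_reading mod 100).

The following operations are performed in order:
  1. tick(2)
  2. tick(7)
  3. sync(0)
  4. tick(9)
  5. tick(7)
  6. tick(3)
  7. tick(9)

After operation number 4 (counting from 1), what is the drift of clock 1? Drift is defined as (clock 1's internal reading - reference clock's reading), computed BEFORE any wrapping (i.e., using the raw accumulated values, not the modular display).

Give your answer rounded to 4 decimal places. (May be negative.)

After op 1 tick(2): ref=2.0000 raw=[2.2000 4.0000 2.2000]
After op 2 tick(7): ref=9.0000 raw=[9.9000 18.0000 9.9000]
After op 3 sync(0): ref=9.0000 raw=[9.0000 18.0000 9.9000]
After op 4 tick(9): ref=18.0000 raw=[18.9000 36.0000 19.8000]
Drift of clock 1 after op 4: 36.0000 - 18.0000 = 18.0000

Answer: 18.0000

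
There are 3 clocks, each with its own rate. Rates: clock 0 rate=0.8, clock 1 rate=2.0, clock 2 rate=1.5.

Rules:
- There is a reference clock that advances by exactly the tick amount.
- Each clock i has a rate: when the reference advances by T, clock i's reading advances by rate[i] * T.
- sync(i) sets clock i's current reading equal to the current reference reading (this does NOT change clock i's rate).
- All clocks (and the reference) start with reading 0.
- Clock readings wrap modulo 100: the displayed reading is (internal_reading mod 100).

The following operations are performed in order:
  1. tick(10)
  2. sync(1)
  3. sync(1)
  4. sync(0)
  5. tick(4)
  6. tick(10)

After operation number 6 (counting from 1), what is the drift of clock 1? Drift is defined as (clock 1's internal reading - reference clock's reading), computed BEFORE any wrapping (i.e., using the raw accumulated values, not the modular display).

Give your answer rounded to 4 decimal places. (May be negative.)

Answer: 14.0000

Derivation:
After op 1 tick(10): ref=10.0000 raw=[8.0000 20.0000 15.0000]
After op 2 sync(1): ref=10.0000 raw=[8.0000 10.0000 15.0000]
After op 3 sync(1): ref=10.0000 raw=[8.0000 10.0000 15.0000]
After op 4 sync(0): ref=10.0000 raw=[10.0000 10.0000 15.0000]
After op 5 tick(4): ref=14.0000 raw=[13.2000 18.0000 21.0000]
After op 6 tick(10): ref=24.0000 raw=[21.2000 38.0000 36.0000]
Drift of clock 1 after op 6: 38.0000 - 24.0000 = 14.0000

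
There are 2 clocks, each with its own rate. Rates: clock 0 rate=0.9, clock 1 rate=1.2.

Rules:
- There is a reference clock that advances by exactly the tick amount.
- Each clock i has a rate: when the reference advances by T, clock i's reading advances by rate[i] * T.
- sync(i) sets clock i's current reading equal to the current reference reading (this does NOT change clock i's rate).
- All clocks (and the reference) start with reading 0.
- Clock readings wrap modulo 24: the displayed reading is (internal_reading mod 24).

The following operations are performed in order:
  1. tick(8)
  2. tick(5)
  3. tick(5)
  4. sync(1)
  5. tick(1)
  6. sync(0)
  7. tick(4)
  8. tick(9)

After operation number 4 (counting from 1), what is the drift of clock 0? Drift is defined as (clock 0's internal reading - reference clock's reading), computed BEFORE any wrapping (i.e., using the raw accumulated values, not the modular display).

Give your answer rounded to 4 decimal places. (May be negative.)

Answer: -1.8000

Derivation:
After op 1 tick(8): ref=8.0000 raw=[7.2000 9.6000]
After op 2 tick(5): ref=13.0000 raw=[11.7000 15.6000]
After op 3 tick(5): ref=18.0000 raw=[16.2000 21.6000]
After op 4 sync(1): ref=18.0000 raw=[16.2000 18.0000]
Drift of clock 0 after op 4: 16.2000 - 18.0000 = -1.8000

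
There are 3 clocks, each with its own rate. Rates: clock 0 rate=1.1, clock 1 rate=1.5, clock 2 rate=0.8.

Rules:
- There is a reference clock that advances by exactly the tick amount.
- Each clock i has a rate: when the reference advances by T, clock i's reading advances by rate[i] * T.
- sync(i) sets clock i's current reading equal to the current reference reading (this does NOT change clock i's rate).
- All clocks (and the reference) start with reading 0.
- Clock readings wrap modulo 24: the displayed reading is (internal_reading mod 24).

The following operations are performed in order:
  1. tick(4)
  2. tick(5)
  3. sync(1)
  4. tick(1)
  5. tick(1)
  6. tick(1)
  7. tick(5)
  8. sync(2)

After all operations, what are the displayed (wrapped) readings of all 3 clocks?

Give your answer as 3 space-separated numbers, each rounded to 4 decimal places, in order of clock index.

Answer: 18.7000 21.0000 17.0000

Derivation:
After op 1 tick(4): ref=4.0000 raw=[4.4000 6.0000 3.2000]
After op 2 tick(5): ref=9.0000 raw=[9.9000 13.5000 7.2000]
After op 3 sync(1): ref=9.0000 raw=[9.9000 9.0000 7.2000]
After op 4 tick(1): ref=10.0000 raw=[11.0000 10.5000 8.0000]
After op 5 tick(1): ref=11.0000 raw=[12.1000 12.0000 8.8000]
After op 6 tick(1): ref=12.0000 raw=[13.2000 13.5000 9.6000]
After op 7 tick(5): ref=17.0000 raw=[18.7000 21.0000 13.6000]
After op 8 sync(2): ref=17.0000 raw=[18.7000 21.0000 17.0000]
Wrap final raw readings (mod 24): 18.7000 mod 24 = 18.7000; 21.0000 mod 24 = 21.0000; 17.0000 mod 24 = 17.0000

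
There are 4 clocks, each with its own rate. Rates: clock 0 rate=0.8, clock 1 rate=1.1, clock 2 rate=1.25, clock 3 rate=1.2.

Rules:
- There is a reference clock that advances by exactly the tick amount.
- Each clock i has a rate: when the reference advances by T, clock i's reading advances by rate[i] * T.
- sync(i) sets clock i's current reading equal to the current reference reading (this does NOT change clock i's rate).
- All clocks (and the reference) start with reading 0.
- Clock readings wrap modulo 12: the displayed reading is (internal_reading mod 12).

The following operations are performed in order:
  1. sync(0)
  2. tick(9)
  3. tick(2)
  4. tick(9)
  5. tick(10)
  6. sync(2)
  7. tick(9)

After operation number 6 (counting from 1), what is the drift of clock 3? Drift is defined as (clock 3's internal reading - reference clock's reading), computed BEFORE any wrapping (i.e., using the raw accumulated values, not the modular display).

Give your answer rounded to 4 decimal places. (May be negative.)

Answer: 6.0000

Derivation:
After op 1 sync(0): ref=0.0000 raw=[0.0000 0.0000 0.0000 0.0000]
After op 2 tick(9): ref=9.0000 raw=[7.2000 9.9000 11.2500 10.8000]
After op 3 tick(2): ref=11.0000 raw=[8.8000 12.1000 13.7500 13.2000]
After op 4 tick(9): ref=20.0000 raw=[16.0000 22.0000 25.0000 24.0000]
After op 5 tick(10): ref=30.0000 raw=[24.0000 33.0000 37.5000 36.0000]
After op 6 sync(2): ref=30.0000 raw=[24.0000 33.0000 30.0000 36.0000]
Drift of clock 3 after op 6: 36.0000 - 30.0000 = 6.0000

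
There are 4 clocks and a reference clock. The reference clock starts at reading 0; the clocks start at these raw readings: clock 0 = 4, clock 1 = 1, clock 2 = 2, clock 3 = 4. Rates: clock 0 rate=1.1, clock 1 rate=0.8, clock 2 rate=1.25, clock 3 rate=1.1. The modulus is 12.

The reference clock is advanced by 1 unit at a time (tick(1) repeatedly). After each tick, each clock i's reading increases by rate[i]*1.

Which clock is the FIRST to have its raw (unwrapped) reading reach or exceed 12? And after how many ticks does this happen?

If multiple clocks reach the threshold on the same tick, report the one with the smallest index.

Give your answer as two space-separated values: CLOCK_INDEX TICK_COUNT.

clock 0: start=4, rate=1.1, needs 12-4 = 8; ticks = ceil(8/1.1) = ceil(7.2727) = 8; reading at tick 8 = 4 + 1.1*8 = 12.8000
clock 1: start=1, rate=0.8, needs 12-1 = 11; ticks = ceil(11/0.8) = ceil(13.7500) = 14; reading at tick 14 = 1 + 0.8*14 = 12.2000
clock 2: start=2, rate=1.25, needs 12-2 = 10; ticks = ceil(10/1.25) = ceil(8.0000) = 8; reading at tick 8 = 2 + 1.25*8 = 12.0000
clock 3: start=4, rate=1.1, needs 12-4 = 8; ticks = ceil(8/1.1) = ceil(7.2727) = 8; reading at tick 8 = 4 + 1.1*8 = 12.8000
Minimum tick count = 8; winners = [0, 2, 3]; smallest index = 0

Answer: 0 8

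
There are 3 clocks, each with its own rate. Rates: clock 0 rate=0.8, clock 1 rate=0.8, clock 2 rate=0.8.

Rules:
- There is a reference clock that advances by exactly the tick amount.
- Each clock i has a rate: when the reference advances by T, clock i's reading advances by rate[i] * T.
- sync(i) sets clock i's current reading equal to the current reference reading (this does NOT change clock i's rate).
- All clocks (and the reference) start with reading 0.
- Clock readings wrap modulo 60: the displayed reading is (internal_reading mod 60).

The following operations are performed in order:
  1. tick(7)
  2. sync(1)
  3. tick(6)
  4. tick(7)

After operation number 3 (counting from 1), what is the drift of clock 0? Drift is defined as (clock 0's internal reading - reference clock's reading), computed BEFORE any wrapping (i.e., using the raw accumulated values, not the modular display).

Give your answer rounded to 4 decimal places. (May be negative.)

Answer: -2.6000

Derivation:
After op 1 tick(7): ref=7.0000 raw=[5.6000 5.6000 5.6000]
After op 2 sync(1): ref=7.0000 raw=[5.6000 7.0000 5.6000]
After op 3 tick(6): ref=13.0000 raw=[10.4000 11.8000 10.4000]
Drift of clock 0 after op 3: 10.4000 - 13.0000 = -2.6000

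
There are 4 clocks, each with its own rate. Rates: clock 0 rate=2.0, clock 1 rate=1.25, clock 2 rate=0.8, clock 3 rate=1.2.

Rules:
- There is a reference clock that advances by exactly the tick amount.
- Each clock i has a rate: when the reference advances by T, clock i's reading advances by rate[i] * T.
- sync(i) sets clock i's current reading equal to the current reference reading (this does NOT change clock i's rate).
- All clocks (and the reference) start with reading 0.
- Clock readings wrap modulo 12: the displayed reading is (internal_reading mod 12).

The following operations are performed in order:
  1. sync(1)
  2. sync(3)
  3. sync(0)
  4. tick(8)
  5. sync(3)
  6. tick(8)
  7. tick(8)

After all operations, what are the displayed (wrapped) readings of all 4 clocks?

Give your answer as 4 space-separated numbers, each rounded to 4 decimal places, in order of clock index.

After op 1 sync(1): ref=0.0000 raw=[0.0000 0.0000 0.0000 0.0000]
After op 2 sync(3): ref=0.0000 raw=[0.0000 0.0000 0.0000 0.0000]
After op 3 sync(0): ref=0.0000 raw=[0.0000 0.0000 0.0000 0.0000]
After op 4 tick(8): ref=8.0000 raw=[16.0000 10.0000 6.4000 9.6000]
After op 5 sync(3): ref=8.0000 raw=[16.0000 10.0000 6.4000 8.0000]
After op 6 tick(8): ref=16.0000 raw=[32.0000 20.0000 12.8000 17.6000]
After op 7 tick(8): ref=24.0000 raw=[48.0000 30.0000 19.2000 27.2000]
Wrap final raw readings (mod 12): 48.0000 mod 12 = 0.0000; 30.0000 mod 12 = 6.0000; 19.2000 mod 12 = 7.2000; 27.2000 mod 12 = 3.2000

Answer: 0.0000 6.0000 7.2000 3.2000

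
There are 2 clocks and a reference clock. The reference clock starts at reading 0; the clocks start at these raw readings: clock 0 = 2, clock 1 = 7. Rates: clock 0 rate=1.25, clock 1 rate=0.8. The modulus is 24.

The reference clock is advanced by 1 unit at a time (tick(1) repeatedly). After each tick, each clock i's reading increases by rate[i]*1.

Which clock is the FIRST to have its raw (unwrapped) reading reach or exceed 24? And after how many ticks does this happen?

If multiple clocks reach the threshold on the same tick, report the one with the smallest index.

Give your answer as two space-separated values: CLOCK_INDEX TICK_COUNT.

Answer: 0 18

Derivation:
clock 0: start=2, rate=1.25, needs 24-2 = 22; ticks = ceil(22/1.25) = ceil(17.6000) = 18; reading at tick 18 = 2 + 1.25*18 = 24.5000
clock 1: start=7, rate=0.8, needs 24-7 = 17; ticks = ceil(17/0.8) = ceil(21.2500) = 22; reading at tick 22 = 7 + 0.8*22 = 24.6000
Minimum tick count = 18; winners = [0]; smallest index = 0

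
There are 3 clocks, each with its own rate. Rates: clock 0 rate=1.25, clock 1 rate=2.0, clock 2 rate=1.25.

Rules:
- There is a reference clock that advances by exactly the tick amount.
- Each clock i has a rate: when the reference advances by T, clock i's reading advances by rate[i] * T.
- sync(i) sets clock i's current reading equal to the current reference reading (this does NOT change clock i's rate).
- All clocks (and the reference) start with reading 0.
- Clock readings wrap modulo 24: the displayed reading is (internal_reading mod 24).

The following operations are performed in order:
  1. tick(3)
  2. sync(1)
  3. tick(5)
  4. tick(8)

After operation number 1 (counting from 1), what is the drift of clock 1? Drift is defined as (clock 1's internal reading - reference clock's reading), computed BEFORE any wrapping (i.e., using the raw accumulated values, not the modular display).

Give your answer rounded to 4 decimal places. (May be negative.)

Answer: 3.0000

Derivation:
After op 1 tick(3): ref=3.0000 raw=[3.7500 6.0000 3.7500]
Drift of clock 1 after op 1: 6.0000 - 3.0000 = 3.0000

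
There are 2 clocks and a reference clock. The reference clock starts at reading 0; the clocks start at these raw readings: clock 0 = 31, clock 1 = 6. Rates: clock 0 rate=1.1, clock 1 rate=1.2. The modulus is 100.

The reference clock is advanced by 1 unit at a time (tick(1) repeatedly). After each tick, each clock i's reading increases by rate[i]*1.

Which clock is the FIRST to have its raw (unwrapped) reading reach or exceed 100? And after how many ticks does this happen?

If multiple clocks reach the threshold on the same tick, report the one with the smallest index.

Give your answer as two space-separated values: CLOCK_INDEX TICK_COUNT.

Answer: 0 63

Derivation:
clock 0: start=31, rate=1.1, needs 100-31 = 69; ticks = ceil(69/1.1) = ceil(62.7273) = 63; reading at tick 63 = 31 + 1.1*63 = 100.3000
clock 1: start=6, rate=1.2, needs 100-6 = 94; ticks = ceil(94/1.2) = ceil(78.3333) = 79; reading at tick 79 = 6 + 1.2*79 = 100.8000
Minimum tick count = 63; winners = [0]; smallest index = 0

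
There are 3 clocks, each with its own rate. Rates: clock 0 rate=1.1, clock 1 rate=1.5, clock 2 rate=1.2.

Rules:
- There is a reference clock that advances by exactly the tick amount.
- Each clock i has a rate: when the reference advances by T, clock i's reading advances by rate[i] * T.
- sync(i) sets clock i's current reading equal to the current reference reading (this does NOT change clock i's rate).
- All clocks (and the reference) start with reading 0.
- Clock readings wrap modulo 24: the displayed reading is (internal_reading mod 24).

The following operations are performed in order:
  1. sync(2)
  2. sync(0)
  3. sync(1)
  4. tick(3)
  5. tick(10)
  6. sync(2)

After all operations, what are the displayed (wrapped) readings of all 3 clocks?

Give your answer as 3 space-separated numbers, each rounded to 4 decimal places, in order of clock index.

After op 1 sync(2): ref=0.0000 raw=[0.0000 0.0000 0.0000]
After op 2 sync(0): ref=0.0000 raw=[0.0000 0.0000 0.0000]
After op 3 sync(1): ref=0.0000 raw=[0.0000 0.0000 0.0000]
After op 4 tick(3): ref=3.0000 raw=[3.3000 4.5000 3.6000]
After op 5 tick(10): ref=13.0000 raw=[14.3000 19.5000 15.6000]
After op 6 sync(2): ref=13.0000 raw=[14.3000 19.5000 13.0000]
Wrap final raw readings (mod 24): 14.3000 mod 24 = 14.3000; 19.5000 mod 24 = 19.5000; 13.0000 mod 24 = 13.0000

Answer: 14.3000 19.5000 13.0000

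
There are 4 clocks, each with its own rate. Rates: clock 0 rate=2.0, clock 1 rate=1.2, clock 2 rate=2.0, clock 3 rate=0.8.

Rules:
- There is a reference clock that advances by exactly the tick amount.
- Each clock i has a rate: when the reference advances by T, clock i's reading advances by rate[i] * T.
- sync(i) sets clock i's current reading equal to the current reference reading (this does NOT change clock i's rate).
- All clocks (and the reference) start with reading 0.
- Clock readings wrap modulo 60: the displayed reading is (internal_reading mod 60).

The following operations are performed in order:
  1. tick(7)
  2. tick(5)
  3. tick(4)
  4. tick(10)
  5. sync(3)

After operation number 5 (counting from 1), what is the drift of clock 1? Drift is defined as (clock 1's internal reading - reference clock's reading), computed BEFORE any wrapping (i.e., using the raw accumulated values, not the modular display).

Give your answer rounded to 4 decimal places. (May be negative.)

Answer: 5.2000

Derivation:
After op 1 tick(7): ref=7.0000 raw=[14.0000 8.4000 14.0000 5.6000]
After op 2 tick(5): ref=12.0000 raw=[24.0000 14.4000 24.0000 9.6000]
After op 3 tick(4): ref=16.0000 raw=[32.0000 19.2000 32.0000 12.8000]
After op 4 tick(10): ref=26.0000 raw=[52.0000 31.2000 52.0000 20.8000]
After op 5 sync(3): ref=26.0000 raw=[52.0000 31.2000 52.0000 26.0000]
Drift of clock 1 after op 5: 31.2000 - 26.0000 = 5.2000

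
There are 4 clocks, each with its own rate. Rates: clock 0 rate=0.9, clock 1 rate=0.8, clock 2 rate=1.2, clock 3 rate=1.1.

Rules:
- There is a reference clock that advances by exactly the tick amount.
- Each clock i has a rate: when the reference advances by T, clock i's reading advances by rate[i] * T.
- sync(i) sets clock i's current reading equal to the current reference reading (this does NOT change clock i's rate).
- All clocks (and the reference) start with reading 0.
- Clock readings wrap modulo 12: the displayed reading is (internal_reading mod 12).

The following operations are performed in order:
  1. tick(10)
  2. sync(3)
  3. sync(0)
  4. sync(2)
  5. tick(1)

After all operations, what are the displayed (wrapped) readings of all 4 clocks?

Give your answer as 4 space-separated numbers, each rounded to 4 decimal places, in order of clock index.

Answer: 10.9000 8.8000 11.2000 11.1000

Derivation:
After op 1 tick(10): ref=10.0000 raw=[9.0000 8.0000 12.0000 11.0000]
After op 2 sync(3): ref=10.0000 raw=[9.0000 8.0000 12.0000 10.0000]
After op 3 sync(0): ref=10.0000 raw=[10.0000 8.0000 12.0000 10.0000]
After op 4 sync(2): ref=10.0000 raw=[10.0000 8.0000 10.0000 10.0000]
After op 5 tick(1): ref=11.0000 raw=[10.9000 8.8000 11.2000 11.1000]
Wrap final raw readings (mod 12): 10.9000 mod 12 = 10.9000; 8.8000 mod 12 = 8.8000; 11.2000 mod 12 = 11.2000; 11.1000 mod 12 = 11.1000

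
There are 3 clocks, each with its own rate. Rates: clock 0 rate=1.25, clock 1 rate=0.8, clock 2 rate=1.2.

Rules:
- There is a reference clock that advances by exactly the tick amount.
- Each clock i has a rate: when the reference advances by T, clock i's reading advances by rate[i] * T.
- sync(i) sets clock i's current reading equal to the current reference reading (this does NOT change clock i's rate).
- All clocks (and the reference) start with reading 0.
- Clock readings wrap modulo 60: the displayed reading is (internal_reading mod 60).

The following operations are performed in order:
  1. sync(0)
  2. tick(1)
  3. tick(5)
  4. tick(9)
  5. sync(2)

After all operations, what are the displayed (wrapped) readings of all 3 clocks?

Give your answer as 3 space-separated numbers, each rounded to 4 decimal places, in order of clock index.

Answer: 18.7500 12.0000 15.0000

Derivation:
After op 1 sync(0): ref=0.0000 raw=[0.0000 0.0000 0.0000]
After op 2 tick(1): ref=1.0000 raw=[1.2500 0.8000 1.2000]
After op 3 tick(5): ref=6.0000 raw=[7.5000 4.8000 7.2000]
After op 4 tick(9): ref=15.0000 raw=[18.7500 12.0000 18.0000]
After op 5 sync(2): ref=15.0000 raw=[18.7500 12.0000 15.0000]
Wrap final raw readings (mod 60): 18.7500 mod 60 = 18.7500; 12.0000 mod 60 = 12.0000; 15.0000 mod 60 = 15.0000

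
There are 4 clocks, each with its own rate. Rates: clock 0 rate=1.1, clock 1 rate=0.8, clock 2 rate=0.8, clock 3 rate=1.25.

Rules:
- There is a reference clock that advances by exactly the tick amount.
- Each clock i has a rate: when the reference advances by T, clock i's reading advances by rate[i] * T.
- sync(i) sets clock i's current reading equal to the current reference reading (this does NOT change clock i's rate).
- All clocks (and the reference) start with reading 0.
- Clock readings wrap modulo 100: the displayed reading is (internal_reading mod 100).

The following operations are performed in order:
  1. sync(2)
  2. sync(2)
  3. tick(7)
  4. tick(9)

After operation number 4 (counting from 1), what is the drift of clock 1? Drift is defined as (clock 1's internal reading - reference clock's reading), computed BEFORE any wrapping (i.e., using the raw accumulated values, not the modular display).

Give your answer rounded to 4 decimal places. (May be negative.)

After op 1 sync(2): ref=0.0000 raw=[0.0000 0.0000 0.0000 0.0000]
After op 2 sync(2): ref=0.0000 raw=[0.0000 0.0000 0.0000 0.0000]
After op 3 tick(7): ref=7.0000 raw=[7.7000 5.6000 5.6000 8.7500]
After op 4 tick(9): ref=16.0000 raw=[17.6000 12.8000 12.8000 20.0000]
Drift of clock 1 after op 4: 12.8000 - 16.0000 = -3.2000

Answer: -3.2000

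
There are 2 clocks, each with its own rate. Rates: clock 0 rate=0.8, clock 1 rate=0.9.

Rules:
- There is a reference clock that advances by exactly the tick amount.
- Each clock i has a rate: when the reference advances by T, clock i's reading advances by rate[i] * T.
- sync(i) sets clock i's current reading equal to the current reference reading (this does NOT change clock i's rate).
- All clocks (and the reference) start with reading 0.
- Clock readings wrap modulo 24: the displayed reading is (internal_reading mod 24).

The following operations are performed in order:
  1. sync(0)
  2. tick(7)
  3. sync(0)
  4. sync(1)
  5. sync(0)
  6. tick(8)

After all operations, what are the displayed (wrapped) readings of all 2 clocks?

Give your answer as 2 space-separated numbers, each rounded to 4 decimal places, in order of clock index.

Answer: 13.4000 14.2000

Derivation:
After op 1 sync(0): ref=0.0000 raw=[0.0000 0.0000]
After op 2 tick(7): ref=7.0000 raw=[5.6000 6.3000]
After op 3 sync(0): ref=7.0000 raw=[7.0000 6.3000]
After op 4 sync(1): ref=7.0000 raw=[7.0000 7.0000]
After op 5 sync(0): ref=7.0000 raw=[7.0000 7.0000]
After op 6 tick(8): ref=15.0000 raw=[13.4000 14.2000]
Wrap final raw readings (mod 24): 13.4000 mod 24 = 13.4000; 14.2000 mod 24 = 14.2000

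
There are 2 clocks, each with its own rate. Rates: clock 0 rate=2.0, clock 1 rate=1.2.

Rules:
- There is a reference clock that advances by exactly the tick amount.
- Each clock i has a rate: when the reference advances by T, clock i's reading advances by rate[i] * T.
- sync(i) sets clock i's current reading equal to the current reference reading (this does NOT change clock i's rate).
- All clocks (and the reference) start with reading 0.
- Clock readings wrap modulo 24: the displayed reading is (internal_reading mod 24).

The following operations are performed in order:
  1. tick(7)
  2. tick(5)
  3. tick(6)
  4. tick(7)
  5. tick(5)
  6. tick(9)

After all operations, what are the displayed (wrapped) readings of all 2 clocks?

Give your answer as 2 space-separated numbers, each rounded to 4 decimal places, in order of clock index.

Answer: 6.0000 22.8000

Derivation:
After op 1 tick(7): ref=7.0000 raw=[14.0000 8.4000]
After op 2 tick(5): ref=12.0000 raw=[24.0000 14.4000]
After op 3 tick(6): ref=18.0000 raw=[36.0000 21.6000]
After op 4 tick(7): ref=25.0000 raw=[50.0000 30.0000]
After op 5 tick(5): ref=30.0000 raw=[60.0000 36.0000]
After op 6 tick(9): ref=39.0000 raw=[78.0000 46.8000]
Wrap final raw readings (mod 24): 78.0000 mod 24 = 6.0000; 46.8000 mod 24 = 22.8000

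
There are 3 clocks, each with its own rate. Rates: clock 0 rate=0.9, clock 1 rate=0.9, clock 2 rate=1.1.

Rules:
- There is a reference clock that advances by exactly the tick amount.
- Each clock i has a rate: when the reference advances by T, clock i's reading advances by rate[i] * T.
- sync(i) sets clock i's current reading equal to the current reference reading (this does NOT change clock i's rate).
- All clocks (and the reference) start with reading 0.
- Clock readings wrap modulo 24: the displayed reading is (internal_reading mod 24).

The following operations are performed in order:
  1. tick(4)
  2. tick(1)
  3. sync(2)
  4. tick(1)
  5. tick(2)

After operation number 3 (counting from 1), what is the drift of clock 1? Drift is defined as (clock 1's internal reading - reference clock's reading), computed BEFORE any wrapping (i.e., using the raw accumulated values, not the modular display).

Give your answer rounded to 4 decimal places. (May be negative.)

Answer: -0.5000

Derivation:
After op 1 tick(4): ref=4.0000 raw=[3.6000 3.6000 4.4000]
After op 2 tick(1): ref=5.0000 raw=[4.5000 4.5000 5.5000]
After op 3 sync(2): ref=5.0000 raw=[4.5000 4.5000 5.0000]
Drift of clock 1 after op 3: 4.5000 - 5.0000 = -0.5000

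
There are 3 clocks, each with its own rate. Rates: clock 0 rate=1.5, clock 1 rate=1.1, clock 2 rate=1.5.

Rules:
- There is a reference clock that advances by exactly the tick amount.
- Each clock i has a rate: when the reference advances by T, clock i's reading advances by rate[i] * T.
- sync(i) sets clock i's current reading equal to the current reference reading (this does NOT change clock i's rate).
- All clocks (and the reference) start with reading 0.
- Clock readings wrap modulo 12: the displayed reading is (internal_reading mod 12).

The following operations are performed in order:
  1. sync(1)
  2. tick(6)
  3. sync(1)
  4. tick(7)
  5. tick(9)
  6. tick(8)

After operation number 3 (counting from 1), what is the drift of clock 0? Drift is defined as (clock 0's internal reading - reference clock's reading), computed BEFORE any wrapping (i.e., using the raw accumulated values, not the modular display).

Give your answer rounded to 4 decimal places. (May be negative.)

Answer: 3.0000

Derivation:
After op 1 sync(1): ref=0.0000 raw=[0.0000 0.0000 0.0000]
After op 2 tick(6): ref=6.0000 raw=[9.0000 6.6000 9.0000]
After op 3 sync(1): ref=6.0000 raw=[9.0000 6.0000 9.0000]
Drift of clock 0 after op 3: 9.0000 - 6.0000 = 3.0000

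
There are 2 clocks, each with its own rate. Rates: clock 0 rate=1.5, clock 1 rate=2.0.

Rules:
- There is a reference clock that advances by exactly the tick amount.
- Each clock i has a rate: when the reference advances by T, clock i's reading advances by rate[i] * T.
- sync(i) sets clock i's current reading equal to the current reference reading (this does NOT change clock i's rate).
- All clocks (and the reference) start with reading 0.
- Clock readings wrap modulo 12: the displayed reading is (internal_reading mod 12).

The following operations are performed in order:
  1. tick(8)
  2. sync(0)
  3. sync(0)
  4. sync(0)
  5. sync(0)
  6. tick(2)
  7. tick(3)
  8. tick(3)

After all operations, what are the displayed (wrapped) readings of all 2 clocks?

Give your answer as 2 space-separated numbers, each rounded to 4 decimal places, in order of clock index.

Answer: 8.0000 8.0000

Derivation:
After op 1 tick(8): ref=8.0000 raw=[12.0000 16.0000]
After op 2 sync(0): ref=8.0000 raw=[8.0000 16.0000]
After op 3 sync(0): ref=8.0000 raw=[8.0000 16.0000]
After op 4 sync(0): ref=8.0000 raw=[8.0000 16.0000]
After op 5 sync(0): ref=8.0000 raw=[8.0000 16.0000]
After op 6 tick(2): ref=10.0000 raw=[11.0000 20.0000]
After op 7 tick(3): ref=13.0000 raw=[15.5000 26.0000]
After op 8 tick(3): ref=16.0000 raw=[20.0000 32.0000]
Wrap final raw readings (mod 12): 20.0000 mod 12 = 8.0000; 32.0000 mod 12 = 8.0000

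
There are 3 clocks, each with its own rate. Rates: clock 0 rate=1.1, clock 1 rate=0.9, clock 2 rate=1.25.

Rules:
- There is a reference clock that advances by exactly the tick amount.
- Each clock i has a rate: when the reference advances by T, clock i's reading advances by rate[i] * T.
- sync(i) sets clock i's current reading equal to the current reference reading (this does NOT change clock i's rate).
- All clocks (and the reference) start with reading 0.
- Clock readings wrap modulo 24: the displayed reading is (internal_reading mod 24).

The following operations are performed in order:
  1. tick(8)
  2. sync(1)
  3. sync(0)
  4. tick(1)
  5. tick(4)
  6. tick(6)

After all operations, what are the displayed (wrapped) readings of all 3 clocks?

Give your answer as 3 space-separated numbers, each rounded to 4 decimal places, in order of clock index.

Answer: 20.1000 17.9000 23.7500

Derivation:
After op 1 tick(8): ref=8.0000 raw=[8.8000 7.2000 10.0000]
After op 2 sync(1): ref=8.0000 raw=[8.8000 8.0000 10.0000]
After op 3 sync(0): ref=8.0000 raw=[8.0000 8.0000 10.0000]
After op 4 tick(1): ref=9.0000 raw=[9.1000 8.9000 11.2500]
After op 5 tick(4): ref=13.0000 raw=[13.5000 12.5000 16.2500]
After op 6 tick(6): ref=19.0000 raw=[20.1000 17.9000 23.7500]
Wrap final raw readings (mod 24): 20.1000 mod 24 = 20.1000; 17.9000 mod 24 = 17.9000; 23.7500 mod 24 = 23.7500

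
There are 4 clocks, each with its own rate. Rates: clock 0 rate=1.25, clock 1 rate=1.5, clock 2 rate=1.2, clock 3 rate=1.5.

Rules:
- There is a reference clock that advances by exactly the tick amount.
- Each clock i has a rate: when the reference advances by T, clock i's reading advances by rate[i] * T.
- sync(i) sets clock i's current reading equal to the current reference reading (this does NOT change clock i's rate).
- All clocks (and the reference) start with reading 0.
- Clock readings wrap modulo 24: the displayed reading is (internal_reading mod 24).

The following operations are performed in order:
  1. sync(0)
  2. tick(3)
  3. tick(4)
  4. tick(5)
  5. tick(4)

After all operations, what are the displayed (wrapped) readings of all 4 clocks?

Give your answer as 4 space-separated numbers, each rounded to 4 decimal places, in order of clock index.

After op 1 sync(0): ref=0.0000 raw=[0.0000 0.0000 0.0000 0.0000]
After op 2 tick(3): ref=3.0000 raw=[3.7500 4.5000 3.6000 4.5000]
After op 3 tick(4): ref=7.0000 raw=[8.7500 10.5000 8.4000 10.5000]
After op 4 tick(5): ref=12.0000 raw=[15.0000 18.0000 14.4000 18.0000]
After op 5 tick(4): ref=16.0000 raw=[20.0000 24.0000 19.2000 24.0000]
Wrap final raw readings (mod 24): 20.0000 mod 24 = 20.0000; 24.0000 mod 24 = 0.0000; 19.2000 mod 24 = 19.2000; 24.0000 mod 24 = 0.0000

Answer: 20.0000 0.0000 19.2000 0.0000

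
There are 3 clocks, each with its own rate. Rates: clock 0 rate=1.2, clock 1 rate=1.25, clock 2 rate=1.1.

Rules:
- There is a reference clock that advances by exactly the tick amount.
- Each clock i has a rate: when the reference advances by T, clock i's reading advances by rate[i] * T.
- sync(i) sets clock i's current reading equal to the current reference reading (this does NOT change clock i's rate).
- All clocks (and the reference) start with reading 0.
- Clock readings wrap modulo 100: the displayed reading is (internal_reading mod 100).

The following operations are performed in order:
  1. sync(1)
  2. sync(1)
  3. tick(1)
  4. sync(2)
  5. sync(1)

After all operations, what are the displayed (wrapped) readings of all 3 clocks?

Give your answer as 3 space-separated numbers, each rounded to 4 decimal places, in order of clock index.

After op 1 sync(1): ref=0.0000 raw=[0.0000 0.0000 0.0000]
After op 2 sync(1): ref=0.0000 raw=[0.0000 0.0000 0.0000]
After op 3 tick(1): ref=1.0000 raw=[1.2000 1.2500 1.1000]
After op 4 sync(2): ref=1.0000 raw=[1.2000 1.2500 1.0000]
After op 5 sync(1): ref=1.0000 raw=[1.2000 1.0000 1.0000]
Wrap final raw readings (mod 100): 1.2000 mod 100 = 1.2000; 1.0000 mod 100 = 1.0000; 1.0000 mod 100 = 1.0000

Answer: 1.2000 1.0000 1.0000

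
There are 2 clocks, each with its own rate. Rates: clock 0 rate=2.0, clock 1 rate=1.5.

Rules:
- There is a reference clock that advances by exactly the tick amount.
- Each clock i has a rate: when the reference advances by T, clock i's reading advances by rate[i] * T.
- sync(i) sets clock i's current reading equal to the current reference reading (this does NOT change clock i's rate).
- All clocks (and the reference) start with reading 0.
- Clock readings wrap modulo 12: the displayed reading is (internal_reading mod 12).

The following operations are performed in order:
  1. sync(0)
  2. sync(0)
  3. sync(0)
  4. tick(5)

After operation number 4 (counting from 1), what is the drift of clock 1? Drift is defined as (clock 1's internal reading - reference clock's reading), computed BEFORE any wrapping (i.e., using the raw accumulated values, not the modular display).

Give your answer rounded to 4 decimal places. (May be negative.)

After op 1 sync(0): ref=0.0000 raw=[0.0000 0.0000]
After op 2 sync(0): ref=0.0000 raw=[0.0000 0.0000]
After op 3 sync(0): ref=0.0000 raw=[0.0000 0.0000]
After op 4 tick(5): ref=5.0000 raw=[10.0000 7.5000]
Drift of clock 1 after op 4: 7.5000 - 5.0000 = 2.5000

Answer: 2.5000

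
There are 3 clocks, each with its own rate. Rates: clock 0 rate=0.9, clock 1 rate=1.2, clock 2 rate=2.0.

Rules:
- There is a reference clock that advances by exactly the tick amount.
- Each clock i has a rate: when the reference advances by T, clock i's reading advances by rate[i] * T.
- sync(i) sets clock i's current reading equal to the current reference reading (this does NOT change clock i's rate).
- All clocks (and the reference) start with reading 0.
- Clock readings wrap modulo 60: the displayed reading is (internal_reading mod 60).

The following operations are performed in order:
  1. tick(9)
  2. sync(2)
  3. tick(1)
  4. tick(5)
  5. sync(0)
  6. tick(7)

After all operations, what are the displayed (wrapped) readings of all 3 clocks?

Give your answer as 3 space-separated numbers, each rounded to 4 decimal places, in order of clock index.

Answer: 21.3000 26.4000 35.0000

Derivation:
After op 1 tick(9): ref=9.0000 raw=[8.1000 10.8000 18.0000]
After op 2 sync(2): ref=9.0000 raw=[8.1000 10.8000 9.0000]
After op 3 tick(1): ref=10.0000 raw=[9.0000 12.0000 11.0000]
After op 4 tick(5): ref=15.0000 raw=[13.5000 18.0000 21.0000]
After op 5 sync(0): ref=15.0000 raw=[15.0000 18.0000 21.0000]
After op 6 tick(7): ref=22.0000 raw=[21.3000 26.4000 35.0000]
Wrap final raw readings (mod 60): 21.3000 mod 60 = 21.3000; 26.4000 mod 60 = 26.4000; 35.0000 mod 60 = 35.0000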